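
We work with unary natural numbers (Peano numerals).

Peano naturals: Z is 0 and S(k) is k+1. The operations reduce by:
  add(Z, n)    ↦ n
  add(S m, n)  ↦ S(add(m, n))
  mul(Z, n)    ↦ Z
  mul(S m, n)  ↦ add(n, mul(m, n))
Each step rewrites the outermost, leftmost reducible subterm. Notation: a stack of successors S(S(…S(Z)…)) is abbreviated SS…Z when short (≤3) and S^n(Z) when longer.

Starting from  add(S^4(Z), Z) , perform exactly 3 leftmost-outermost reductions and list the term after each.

  start: add(S^4(Z), Z)
  →1  S(add(SSSZ, Z))
  →2  S(S(add(SSZ, Z)))
  →3  S(S(S(add(SZ, Z))))

Answer: after 3 steps: S(S(S(add(SZ, Z))))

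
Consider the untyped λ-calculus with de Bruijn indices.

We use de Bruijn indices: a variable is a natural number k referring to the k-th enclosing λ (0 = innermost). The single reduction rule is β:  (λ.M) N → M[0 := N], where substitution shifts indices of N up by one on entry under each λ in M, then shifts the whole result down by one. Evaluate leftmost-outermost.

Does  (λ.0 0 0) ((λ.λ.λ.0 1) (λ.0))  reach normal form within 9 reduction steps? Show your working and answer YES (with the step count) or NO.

Answer: YES — reaches normal form λ.0 (λ.λ.0 1) in 7 ≤ 9 steps

Reduction:
  start: (λ.0 0 0) ((λ.λ.λ.0 1) (λ.0))
  step 1: (λ.λ.λ.0 1) (λ.0) ((λ.λ.λ.0 1) (λ.0)) ((λ.λ.λ.0 1) (λ.0))
  step 2: (λ.λ.0 1) ((λ.λ.λ.0 1) (λ.0)) ((λ.λ.λ.0 1) (λ.0))
  step 3: (λ.0 ((λ.λ.λ.0 1) (λ.0))) ((λ.λ.λ.0 1) (λ.0))
  step 4: (λ.λ.λ.0 1) (λ.0) ((λ.λ.λ.0 1) (λ.0))
  step 5: (λ.λ.0 1) ((λ.λ.λ.0 1) (λ.0))
  step 6: λ.0 ((λ.λ.λ.0 1) (λ.0))
  step 7: λ.0 (λ.λ.0 1)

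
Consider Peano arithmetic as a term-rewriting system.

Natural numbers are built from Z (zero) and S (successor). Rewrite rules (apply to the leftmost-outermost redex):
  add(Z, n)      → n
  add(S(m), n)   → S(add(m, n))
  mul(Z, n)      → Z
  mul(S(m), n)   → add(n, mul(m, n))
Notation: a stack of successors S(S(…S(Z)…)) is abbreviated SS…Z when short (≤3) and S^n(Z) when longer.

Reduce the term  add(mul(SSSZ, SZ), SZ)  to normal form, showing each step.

  start: add(mul(SSSZ, SZ), SZ)
  step 1: add(add(SZ, mul(SSZ, SZ)), SZ)
  step 2: add(S(add(Z, mul(SSZ, SZ))), SZ)
  step 3: S(add(add(Z, mul(SSZ, SZ)), SZ))
  step 4: S(add(mul(SSZ, SZ), SZ))
  step 5: S(add(add(SZ, mul(SZ, SZ)), SZ))
  step 6: S(add(S(add(Z, mul(SZ, SZ))), SZ))
  step 7: S(S(add(add(Z, mul(SZ, SZ)), SZ)))
  step 8: S(S(add(mul(SZ, SZ), SZ)))
  step 9: S(S(add(add(SZ, mul(Z, SZ)), SZ)))
  step 10: S(S(add(S(add(Z, mul(Z, SZ))), SZ)))
  step 11: S(S(S(add(add(Z, mul(Z, SZ)), SZ))))
  step 12: S(S(S(add(mul(Z, SZ), SZ))))
  step 13: S(S(S(add(Z, SZ))))
  step 14: S^4(Z)

Answer: normal form = S^4(Z)  (in 14 steps)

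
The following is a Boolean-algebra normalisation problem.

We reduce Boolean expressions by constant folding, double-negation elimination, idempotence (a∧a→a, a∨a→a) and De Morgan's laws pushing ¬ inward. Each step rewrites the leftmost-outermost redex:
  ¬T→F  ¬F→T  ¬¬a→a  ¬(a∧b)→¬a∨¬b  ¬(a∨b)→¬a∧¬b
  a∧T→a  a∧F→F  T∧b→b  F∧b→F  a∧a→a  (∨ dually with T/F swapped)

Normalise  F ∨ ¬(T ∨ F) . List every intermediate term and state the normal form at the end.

  start: F ∨ ¬(T ∨ F)
  [1] ¬(T ∨ F)
  [2] ¬T ∧ ¬F
  [3] F ∧ ¬F
  [4] F

Answer: normal form = F  (in 4 steps)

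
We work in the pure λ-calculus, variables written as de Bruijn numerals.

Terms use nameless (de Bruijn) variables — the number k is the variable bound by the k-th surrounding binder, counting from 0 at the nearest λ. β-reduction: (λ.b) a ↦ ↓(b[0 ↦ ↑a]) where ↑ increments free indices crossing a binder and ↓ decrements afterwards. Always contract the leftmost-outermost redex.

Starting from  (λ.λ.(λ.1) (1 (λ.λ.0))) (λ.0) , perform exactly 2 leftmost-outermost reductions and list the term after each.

Answer: after 2 steps: λ.0

Derivation:
  start: (λ.λ.(λ.1) (1 (λ.λ.0))) (λ.0)
  →1  λ.(λ.1) ((λ.0) (λ.λ.0))
  →2  λ.0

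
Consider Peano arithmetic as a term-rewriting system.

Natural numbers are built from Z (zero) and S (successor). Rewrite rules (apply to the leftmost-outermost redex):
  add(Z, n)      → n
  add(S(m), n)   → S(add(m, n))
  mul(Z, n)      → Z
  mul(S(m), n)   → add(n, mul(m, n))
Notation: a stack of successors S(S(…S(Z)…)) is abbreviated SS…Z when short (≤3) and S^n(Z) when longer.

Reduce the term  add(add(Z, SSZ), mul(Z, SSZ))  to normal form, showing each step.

Answer: normal form = SSZ  (in 5 steps)

Derivation:
  start: add(add(Z, SSZ), mul(Z, SSZ))
  [1] add(SSZ, mul(Z, SSZ))
  [2] S(add(SZ, mul(Z, SSZ)))
  [3] S(S(add(Z, mul(Z, SSZ))))
  [4] S(S(mul(Z, SSZ)))
  [5] SSZ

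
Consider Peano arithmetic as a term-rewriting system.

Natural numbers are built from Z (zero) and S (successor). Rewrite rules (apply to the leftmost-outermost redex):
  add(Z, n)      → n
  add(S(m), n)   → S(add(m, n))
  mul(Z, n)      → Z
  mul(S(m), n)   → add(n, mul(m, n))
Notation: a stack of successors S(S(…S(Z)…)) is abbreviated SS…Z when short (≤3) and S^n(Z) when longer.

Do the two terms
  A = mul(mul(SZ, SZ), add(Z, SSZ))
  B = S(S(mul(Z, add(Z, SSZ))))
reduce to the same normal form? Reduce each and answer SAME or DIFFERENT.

Term A:
  start: mul(mul(SZ, SZ), add(Z, SSZ))
  [1] mul(add(SZ, mul(Z, SZ)), add(Z, SSZ))
  [2] mul(S(add(Z, mul(Z, SZ))), add(Z, SSZ))
  [3] add(add(Z, SSZ), mul(add(Z, mul(Z, SZ)), add(Z, SSZ)))
  [4] add(SSZ, mul(add(Z, mul(Z, SZ)), add(Z, SSZ)))
  [5] S(add(SZ, mul(add(Z, mul(Z, SZ)), add(Z, SSZ))))
  [6] S(S(add(Z, mul(add(Z, mul(Z, SZ)), add(Z, SSZ)))))
  [7] S(S(mul(add(Z, mul(Z, SZ)), add(Z, SSZ))))
  [8] S(S(mul(mul(Z, SZ), add(Z, SSZ))))
  [9] S(S(mul(Z, add(Z, SSZ))))
  [10] SSZ

Term B:
  start: S(S(mul(Z, add(Z, SSZ))))
  [1] SSZ

Answer: SAME — A ⇓ SSZ, B ⇓ SSZ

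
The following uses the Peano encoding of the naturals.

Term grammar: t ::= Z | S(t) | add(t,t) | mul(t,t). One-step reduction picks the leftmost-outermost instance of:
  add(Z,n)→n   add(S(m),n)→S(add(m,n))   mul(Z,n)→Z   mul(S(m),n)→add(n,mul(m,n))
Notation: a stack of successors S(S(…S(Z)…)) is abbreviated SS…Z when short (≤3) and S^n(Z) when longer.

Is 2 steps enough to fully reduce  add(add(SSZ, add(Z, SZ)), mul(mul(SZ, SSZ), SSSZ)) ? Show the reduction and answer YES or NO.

  start: add(add(SSZ, add(Z, SZ)), mul(mul(SZ, SSZ), SSSZ))
  →1  add(S(add(SZ, add(Z, SZ))), mul(mul(SZ, SSZ), SSSZ))
  →2  S(add(add(SZ, add(Z, SZ)), mul(mul(SZ, SSZ), SSSZ)))

Answer: NO — after 2 steps the term is S(add(add(SZ, add(Z, SZ)), mul(mul(SZ, SSZ), SSSZ))), not yet normal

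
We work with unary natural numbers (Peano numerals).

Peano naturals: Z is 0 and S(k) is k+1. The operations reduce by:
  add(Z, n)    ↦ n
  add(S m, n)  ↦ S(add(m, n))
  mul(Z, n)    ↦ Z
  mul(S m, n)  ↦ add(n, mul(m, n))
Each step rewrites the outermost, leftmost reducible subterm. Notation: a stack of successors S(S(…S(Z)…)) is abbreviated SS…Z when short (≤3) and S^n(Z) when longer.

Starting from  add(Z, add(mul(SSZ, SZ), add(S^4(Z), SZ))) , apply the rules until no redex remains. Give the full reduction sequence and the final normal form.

  start: add(Z, add(mul(SSZ, SZ), add(S^4(Z), SZ)))
  →1  add(mul(SSZ, SZ), add(S^4(Z), SZ))
  →2  add(add(SZ, mul(SZ, SZ)), add(S^4(Z), SZ))
  →3  add(S(add(Z, mul(SZ, SZ))), add(S^4(Z), SZ))
  →4  S(add(add(Z, mul(SZ, SZ)), add(S^4(Z), SZ)))
  →5  S(add(mul(SZ, SZ), add(S^4(Z), SZ)))
  →6  S(add(add(SZ, mul(Z, SZ)), add(S^4(Z), SZ)))
  →7  S(add(S(add(Z, mul(Z, SZ))), add(S^4(Z), SZ)))
  →8  S(S(add(add(Z, mul(Z, SZ)), add(S^4(Z), SZ))))
  →9  S(S(add(mul(Z, SZ), add(S^4(Z), SZ))))
  →10  S(S(add(Z, add(S^4(Z), SZ))))
  →11  S(S(add(S^4(Z), SZ)))
  →12  S(S(S(add(SSSZ, SZ))))
  →13  S(S(S(S(add(SSZ, SZ)))))
  →14  S(S(S(S(S(add(SZ, SZ))))))
  →15  S(S(S(S(S(S(add(Z, SZ)))))))
  →16  S^7(Z)

Answer: normal form = S^7(Z)  (in 16 steps)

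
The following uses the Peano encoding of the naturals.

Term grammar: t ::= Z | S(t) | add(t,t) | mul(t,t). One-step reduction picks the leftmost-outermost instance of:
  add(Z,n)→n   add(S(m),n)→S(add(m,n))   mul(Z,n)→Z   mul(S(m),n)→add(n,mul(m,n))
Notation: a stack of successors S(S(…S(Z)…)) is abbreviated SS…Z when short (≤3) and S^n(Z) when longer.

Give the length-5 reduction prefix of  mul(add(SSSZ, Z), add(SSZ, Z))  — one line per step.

Answer: after 5 steps: S(add(S(add(Z, Z)), mul(add(SSZ, Z), add(SSZ, Z))))

Derivation:
  start: mul(add(SSSZ, Z), add(SSZ, Z))
  →1  mul(S(add(SSZ, Z)), add(SSZ, Z))
  →2  add(add(SSZ, Z), mul(add(SSZ, Z), add(SSZ, Z)))
  →3  add(S(add(SZ, Z)), mul(add(SSZ, Z), add(SSZ, Z)))
  →4  S(add(add(SZ, Z), mul(add(SSZ, Z), add(SSZ, Z))))
  →5  S(add(S(add(Z, Z)), mul(add(SSZ, Z), add(SSZ, Z))))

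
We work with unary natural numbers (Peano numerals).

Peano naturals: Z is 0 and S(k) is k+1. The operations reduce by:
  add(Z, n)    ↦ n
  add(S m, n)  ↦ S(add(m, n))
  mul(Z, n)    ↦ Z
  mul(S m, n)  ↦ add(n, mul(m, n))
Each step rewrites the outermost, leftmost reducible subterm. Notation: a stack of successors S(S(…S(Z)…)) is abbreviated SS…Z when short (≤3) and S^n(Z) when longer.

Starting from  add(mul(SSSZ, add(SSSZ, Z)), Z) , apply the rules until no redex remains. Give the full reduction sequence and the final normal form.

  start: add(mul(SSSZ, add(SSSZ, Z)), Z)
  →1  add(add(add(SSSZ, Z), mul(SSZ, add(SSSZ, Z))), Z)
  →2  add(add(S(add(SSZ, Z)), mul(SSZ, add(SSSZ, Z))), Z)
  →3  add(S(add(add(SSZ, Z), mul(SSZ, add(SSSZ, Z)))), Z)
  →4  S(add(add(add(SSZ, Z), mul(SSZ, add(SSSZ, Z))), Z))
  →5  S(add(add(S(add(SZ, Z)), mul(SSZ, add(SSSZ, Z))), Z))
  →6  S(add(S(add(add(SZ, Z), mul(SSZ, add(SSSZ, Z)))), Z))
  →7  S(S(add(add(add(SZ, Z), mul(SSZ, add(SSSZ, Z))), Z)))
  →8  S(S(add(add(S(add(Z, Z)), mul(SSZ, add(SSSZ, Z))), Z)))
  →9  S(S(add(S(add(add(Z, Z), mul(SSZ, add(SSSZ, Z)))), Z)))
  →10  S(S(S(add(add(add(Z, Z), mul(SSZ, add(SSSZ, Z))), Z))))
  →11  S(S(S(add(add(Z, mul(SSZ, add(SSSZ, Z))), Z))))
  →12  S(S(S(add(mul(SSZ, add(SSSZ, Z)), Z))))
  →13  S(S(S(add(add(add(SSSZ, Z), mul(SZ, add(SSSZ, Z))), Z))))
  →14  S(S(S(add(add(S(add(SSZ, Z)), mul(SZ, add(SSSZ, Z))), Z))))
  →15  S(S(S(add(S(add(add(SSZ, Z), mul(SZ, add(SSSZ, Z)))), Z))))
  →16  S(S(S(S(add(add(add(SSZ, Z), mul(SZ, add(SSSZ, Z))), Z)))))
  →17  S(S(S(S(add(add(S(add(SZ, Z)), mul(SZ, add(SSSZ, Z))), Z)))))
  →18  S(S(S(S(add(S(add(add(SZ, Z), mul(SZ, add(SSSZ, Z)))), Z)))))
  →19  S(S(S(S(S(add(add(add(SZ, Z), mul(SZ, add(SSSZ, Z))), Z))))))
  →20  S(S(S(S(S(add(add(S(add(Z, Z)), mul(SZ, add(SSSZ, Z))), Z))))))
  →21  S(S(S(S(S(add(S(add(add(Z, Z), mul(SZ, add(SSSZ, Z)))), Z))))))
  →22  S(S(S(S(S(S(add(add(add(Z, Z), mul(SZ, add(SSSZ, Z))), Z)))))))
  →23  S(S(S(S(S(S(add(add(Z, mul(SZ, add(SSSZ, Z))), Z)))))))
  →24  S(S(S(S(S(S(add(mul(SZ, add(SSSZ, Z)), Z)))))))
  →25  S(S(S(S(S(S(add(add(add(SSSZ, Z), mul(Z, add(SSSZ, Z))), Z)))))))
  →26  S(S(S(S(S(S(add(add(S(add(SSZ, Z)), mul(Z, add(SSSZ, Z))), Z)))))))
  →27  S(S(S(S(S(S(add(S(add(add(SSZ, Z), mul(Z, add(SSSZ, Z)))), Z)))))))
  →28  S(S(S(S(S(S(S(add(add(add(SSZ, Z), mul(Z, add(SSSZ, Z))), Z))))))))
  →29  S(S(S(S(S(S(S(add(add(S(add(SZ, Z)), mul(Z, add(SSSZ, Z))), Z))))))))
  →30  S(S(S(S(S(S(S(add(S(add(add(SZ, Z), mul(Z, add(SSSZ, Z)))), Z))))))))
  →31  S(S(S(S(S(S(S(S(add(add(add(SZ, Z), mul(Z, add(SSSZ, Z))), Z)))))))))
  →32  S(S(S(S(S(S(S(S(add(add(S(add(Z, Z)), mul(Z, add(SSSZ, Z))), Z)))))))))
  →33  S(S(S(S(S(S(S(S(add(S(add(add(Z, Z), mul(Z, add(SSSZ, Z)))), Z)))))))))
  →34  S(S(S(S(S(S(S(S(S(add(add(add(Z, Z), mul(Z, add(SSSZ, Z))), Z))))))))))
  →35  S(S(S(S(S(S(S(S(S(add(add(Z, mul(Z, add(SSSZ, Z))), Z))))))))))
  →36  S(S(S(S(S(S(S(S(S(add(mul(Z, add(SSSZ, Z)), Z))))))))))
  →37  S(S(S(S(S(S(S(S(S(add(Z, Z))))))))))
  →38  S^9(Z)

Answer: normal form = S^9(Z)  (in 38 steps)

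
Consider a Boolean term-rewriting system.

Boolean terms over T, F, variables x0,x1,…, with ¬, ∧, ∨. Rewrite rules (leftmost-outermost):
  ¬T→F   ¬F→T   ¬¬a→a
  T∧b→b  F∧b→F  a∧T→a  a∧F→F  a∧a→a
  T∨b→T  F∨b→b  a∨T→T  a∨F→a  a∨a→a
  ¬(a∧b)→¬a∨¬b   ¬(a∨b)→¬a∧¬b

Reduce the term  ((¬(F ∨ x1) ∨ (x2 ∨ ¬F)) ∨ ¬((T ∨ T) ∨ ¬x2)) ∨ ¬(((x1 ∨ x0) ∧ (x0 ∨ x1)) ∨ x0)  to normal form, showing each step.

  start: ((¬(F ∨ x1) ∨ (x2 ∨ ¬F)) ∨ ¬((T ∨ T) ∨ ¬x2)) ∨ ¬(((x1 ∨ x0) ∧ (x0 ∨ x1)) ∨ x0)
  →1  (((¬F ∧ ¬x1) ∨ (x2 ∨ ¬F)) ∨ ¬((T ∨ T) ∨ ¬x2)) ∨ ¬(((x1 ∨ x0) ∧ (x0 ∨ x1)) ∨ x0)
  →2  (((T ∧ ¬x1) ∨ (x2 ∨ ¬F)) ∨ ¬((T ∨ T) ∨ ¬x2)) ∨ ¬(((x1 ∨ x0) ∧ (x0 ∨ x1)) ∨ x0)
  →3  ((¬x1 ∨ (x2 ∨ ¬F)) ∨ ¬((T ∨ T) ∨ ¬x2)) ∨ ¬(((x1 ∨ x0) ∧ (x0 ∨ x1)) ∨ x0)
  →4  ((¬x1 ∨ (x2 ∨ T)) ∨ ¬((T ∨ T) ∨ ¬x2)) ∨ ¬(((x1 ∨ x0) ∧ (x0 ∨ x1)) ∨ x0)
  →5  ((¬x1 ∨ T) ∨ ¬((T ∨ T) ∨ ¬x2)) ∨ ¬(((x1 ∨ x0) ∧ (x0 ∨ x1)) ∨ x0)
  →6  (T ∨ ¬((T ∨ T) ∨ ¬x2)) ∨ ¬(((x1 ∨ x0) ∧ (x0 ∨ x1)) ∨ x0)
  →7  T ∨ ¬(((x1 ∨ x0) ∧ (x0 ∨ x1)) ∨ x0)
  →8  T

Answer: normal form = T  (in 8 steps)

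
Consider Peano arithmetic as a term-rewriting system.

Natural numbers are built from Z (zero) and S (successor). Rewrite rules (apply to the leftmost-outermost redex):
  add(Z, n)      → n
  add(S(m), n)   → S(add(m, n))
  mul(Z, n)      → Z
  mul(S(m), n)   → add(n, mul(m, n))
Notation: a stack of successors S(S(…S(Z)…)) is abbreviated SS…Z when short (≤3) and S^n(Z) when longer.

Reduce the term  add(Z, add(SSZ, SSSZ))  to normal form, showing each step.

Answer: normal form = S^5(Z)  (in 4 steps)

Working:
  start: add(Z, add(SSZ, SSSZ))
  [1] add(SSZ, SSSZ)
  [2] S(add(SZ, SSSZ))
  [3] S(S(add(Z, SSSZ)))
  [4] S^5(Z)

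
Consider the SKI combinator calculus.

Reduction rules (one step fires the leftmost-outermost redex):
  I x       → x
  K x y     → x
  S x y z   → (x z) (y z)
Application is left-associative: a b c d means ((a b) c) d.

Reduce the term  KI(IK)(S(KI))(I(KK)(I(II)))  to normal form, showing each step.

  start: KI(IK)(S(KI))(I(KK)(I(II)))
  [1] I(S(KI))(I(KK)(I(II)))
  [2] S(KI)(I(KK)(I(II)))
  [3] S(KI)(KK(I(II)))
  [4] S(KI)K

Answer: normal form = S(KI)K  (in 4 steps)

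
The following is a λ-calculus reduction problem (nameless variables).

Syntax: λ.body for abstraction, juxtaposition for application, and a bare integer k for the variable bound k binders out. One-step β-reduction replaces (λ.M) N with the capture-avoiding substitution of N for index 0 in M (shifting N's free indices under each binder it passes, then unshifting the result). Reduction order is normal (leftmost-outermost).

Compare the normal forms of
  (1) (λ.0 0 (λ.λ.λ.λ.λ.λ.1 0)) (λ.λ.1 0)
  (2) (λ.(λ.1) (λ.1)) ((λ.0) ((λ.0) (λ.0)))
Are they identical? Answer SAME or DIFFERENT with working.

Answer: DIFFERENT — A ⇓ λ.λ.λ.λ.λ.λ.1 0, B ⇓ λ.0

Working:
Term A:
  start: (λ.0 0 (λ.λ.λ.λ.λ.λ.1 0)) (λ.λ.1 0)
  step 1: (λ.λ.1 0) (λ.λ.1 0) (λ.λ.λ.λ.λ.λ.1 0)
  step 2: (λ.(λ.λ.1 0) 0) (λ.λ.λ.λ.λ.λ.1 0)
  step 3: (λ.λ.1 0) (λ.λ.λ.λ.λ.λ.1 0)
  step 4: λ.(λ.λ.λ.λ.λ.λ.1 0) 0
  step 5: λ.λ.λ.λ.λ.λ.1 0

Term B:
  start: (λ.(λ.1) (λ.1)) ((λ.0) ((λ.0) (λ.0)))
  step 1: (λ.(λ.0) ((λ.0) (λ.0))) (λ.(λ.0) ((λ.0) (λ.0)))
  step 2: (λ.0) ((λ.0) (λ.0))
  step 3: (λ.0) (λ.0)
  step 4: λ.0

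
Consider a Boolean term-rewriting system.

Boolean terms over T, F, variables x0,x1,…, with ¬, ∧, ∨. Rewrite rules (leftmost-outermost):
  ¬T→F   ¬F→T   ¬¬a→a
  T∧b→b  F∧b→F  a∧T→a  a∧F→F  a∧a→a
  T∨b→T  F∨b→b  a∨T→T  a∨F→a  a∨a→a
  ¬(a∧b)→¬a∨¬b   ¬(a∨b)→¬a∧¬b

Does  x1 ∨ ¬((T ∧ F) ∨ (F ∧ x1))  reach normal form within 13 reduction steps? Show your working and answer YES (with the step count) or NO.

Answer: YES — reaches normal form T in 10 ≤ 13 steps

Working:
  start: x1 ∨ ¬((T ∧ F) ∨ (F ∧ x1))
  step 1: x1 ∨ (¬(T ∧ F) ∧ ¬(F ∧ x1))
  step 2: x1 ∨ ((¬T ∨ ¬F) ∧ ¬(F ∧ x1))
  step 3: x1 ∨ ((F ∨ ¬F) ∧ ¬(F ∧ x1))
  step 4: x1 ∨ (¬F ∧ ¬(F ∧ x1))
  step 5: x1 ∨ (T ∧ ¬(F ∧ x1))
  step 6: x1 ∨ ¬(F ∧ x1)
  step 7: x1 ∨ (¬F ∨ ¬x1)
  step 8: x1 ∨ (T ∨ ¬x1)
  step 9: x1 ∨ T
  step 10: T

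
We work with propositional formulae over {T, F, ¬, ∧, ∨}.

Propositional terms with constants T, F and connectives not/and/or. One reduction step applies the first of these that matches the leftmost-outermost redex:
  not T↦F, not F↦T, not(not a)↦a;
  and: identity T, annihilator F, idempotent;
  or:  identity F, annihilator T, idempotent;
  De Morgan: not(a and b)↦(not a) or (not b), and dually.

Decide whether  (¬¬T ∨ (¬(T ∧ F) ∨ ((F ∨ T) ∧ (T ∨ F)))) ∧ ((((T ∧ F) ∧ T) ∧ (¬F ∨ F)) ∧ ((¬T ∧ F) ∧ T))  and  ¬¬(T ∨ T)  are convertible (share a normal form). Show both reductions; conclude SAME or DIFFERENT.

Term A:
  start: (¬¬T ∨ (¬(T ∧ F) ∨ ((F ∨ T) ∧ (T ∨ F)))) ∧ ((((T ∧ F) ∧ T) ∧ (¬F ∨ F)) ∧ ((¬T ∧ F) ∧ T))
  →1  (T ∨ (¬(T ∧ F) ∨ ((F ∨ T) ∧ (T ∨ F)))) ∧ ((((T ∧ F) ∧ T) ∧ (¬F ∨ F)) ∧ ((¬T ∧ F) ∧ T))
  →2  T ∧ ((((T ∧ F) ∧ T) ∧ (¬F ∨ F)) ∧ ((¬T ∧ F) ∧ T))
  →3  (((T ∧ F) ∧ T) ∧ (¬F ∨ F)) ∧ ((¬T ∧ F) ∧ T)
  →4  ((T ∧ F) ∧ (¬F ∨ F)) ∧ ((¬T ∧ F) ∧ T)
  →5  (F ∧ (¬F ∨ F)) ∧ ((¬T ∧ F) ∧ T)
  →6  F ∧ ((¬T ∧ F) ∧ T)
  →7  F

Term B:
  start: ¬¬(T ∨ T)
  →1  T ∨ T
  →2  T

Answer: DIFFERENT — A ⇓ F, B ⇓ T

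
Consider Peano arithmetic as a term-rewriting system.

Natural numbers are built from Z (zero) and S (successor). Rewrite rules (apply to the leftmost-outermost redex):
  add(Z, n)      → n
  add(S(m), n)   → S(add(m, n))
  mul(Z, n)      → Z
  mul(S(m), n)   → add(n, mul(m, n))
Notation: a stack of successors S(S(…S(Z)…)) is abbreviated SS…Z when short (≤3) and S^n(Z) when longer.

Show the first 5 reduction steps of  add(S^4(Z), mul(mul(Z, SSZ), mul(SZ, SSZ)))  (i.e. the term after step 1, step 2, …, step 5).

Answer: after 5 steps: S(S(S(S(mul(mul(Z, SSZ), mul(SZ, SSZ))))))

Working:
  start: add(S^4(Z), mul(mul(Z, SSZ), mul(SZ, SSZ)))
  step 1: S(add(SSSZ, mul(mul(Z, SSZ), mul(SZ, SSZ))))
  step 2: S(S(add(SSZ, mul(mul(Z, SSZ), mul(SZ, SSZ)))))
  step 3: S(S(S(add(SZ, mul(mul(Z, SSZ), mul(SZ, SSZ))))))
  step 4: S(S(S(S(add(Z, mul(mul(Z, SSZ), mul(SZ, SSZ)))))))
  step 5: S(S(S(S(mul(mul(Z, SSZ), mul(SZ, SSZ))))))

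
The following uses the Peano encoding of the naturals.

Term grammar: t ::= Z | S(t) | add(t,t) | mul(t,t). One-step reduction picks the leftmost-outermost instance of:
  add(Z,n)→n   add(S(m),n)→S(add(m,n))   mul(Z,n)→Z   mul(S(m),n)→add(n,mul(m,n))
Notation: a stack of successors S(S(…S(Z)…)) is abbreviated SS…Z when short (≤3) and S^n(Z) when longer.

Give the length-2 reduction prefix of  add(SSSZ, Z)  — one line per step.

Answer: after 2 steps: S(S(add(SZ, Z)))

Working:
  start: add(SSSZ, Z)
  →1  S(add(SSZ, Z))
  →2  S(S(add(SZ, Z)))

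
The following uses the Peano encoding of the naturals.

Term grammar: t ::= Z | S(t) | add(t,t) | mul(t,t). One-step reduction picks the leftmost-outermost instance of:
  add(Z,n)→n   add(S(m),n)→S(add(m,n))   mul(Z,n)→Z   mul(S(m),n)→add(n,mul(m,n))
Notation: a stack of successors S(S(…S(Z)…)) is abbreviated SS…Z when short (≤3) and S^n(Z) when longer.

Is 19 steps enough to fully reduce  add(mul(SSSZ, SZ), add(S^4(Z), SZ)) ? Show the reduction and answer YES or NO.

  start: add(mul(SSSZ, SZ), add(S^4(Z), SZ))
  step 1: add(add(SZ, mul(SSZ, SZ)), add(S^4(Z), SZ))
  step 2: add(S(add(Z, mul(SSZ, SZ))), add(S^4(Z), SZ))
  step 3: S(add(add(Z, mul(SSZ, SZ)), add(S^4(Z), SZ)))
  step 4: S(add(mul(SSZ, SZ), add(S^4(Z), SZ)))
  step 5: S(add(add(SZ, mul(SZ, SZ)), add(S^4(Z), SZ)))
  step 6: S(add(S(add(Z, mul(SZ, SZ))), add(S^4(Z), SZ)))
  step 7: S(S(add(add(Z, mul(SZ, SZ)), add(S^4(Z), SZ))))
  step 8: S(S(add(mul(SZ, SZ), add(S^4(Z), SZ))))
  step 9: S(S(add(add(SZ, mul(Z, SZ)), add(S^4(Z), SZ))))
  step 10: S(S(add(S(add(Z, mul(Z, SZ))), add(S^4(Z), SZ))))
  step 11: S(S(S(add(add(Z, mul(Z, SZ)), add(S^4(Z), SZ)))))
  step 12: S(S(S(add(mul(Z, SZ), add(S^4(Z), SZ)))))
  step 13: S(S(S(add(Z, add(S^4(Z), SZ)))))
  step 14: S(S(S(add(S^4(Z), SZ))))
  step 15: S(S(S(S(add(SSSZ, SZ)))))
  step 16: S(S(S(S(S(add(SSZ, SZ))))))
  step 17: S(S(S(S(S(S(add(SZ, SZ)))))))
  step 18: S(S(S(S(S(S(S(add(Z, SZ))))))))
  step 19: S^8(Z)

Answer: YES — reaches normal form S^8(Z) in 19 ≤ 19 steps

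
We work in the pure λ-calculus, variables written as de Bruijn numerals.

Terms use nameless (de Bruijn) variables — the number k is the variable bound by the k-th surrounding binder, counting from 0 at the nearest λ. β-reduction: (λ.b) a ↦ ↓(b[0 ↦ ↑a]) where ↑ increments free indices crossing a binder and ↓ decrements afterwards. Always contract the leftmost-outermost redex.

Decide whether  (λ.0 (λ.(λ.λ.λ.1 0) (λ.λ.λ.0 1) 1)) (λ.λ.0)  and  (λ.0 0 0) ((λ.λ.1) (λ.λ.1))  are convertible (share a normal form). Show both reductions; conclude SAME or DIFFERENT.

Answer: DIFFERENT — A ⇓ λ.0, B ⇓ λ.λ.λ.λ.1

Derivation:
Term A:
  start: (λ.0 (λ.(λ.λ.λ.1 0) (λ.λ.λ.0 1) 1)) (λ.λ.0)
  [1] (λ.λ.0) (λ.(λ.λ.λ.1 0) (λ.λ.λ.0 1) (λ.λ.0))
  [2] λ.0

Term B:
  start: (λ.0 0 0) ((λ.λ.1) (λ.λ.1))
  [1] (λ.λ.1) (λ.λ.1) ((λ.λ.1) (λ.λ.1)) ((λ.λ.1) (λ.λ.1))
  [2] (λ.λ.λ.1) ((λ.λ.1) (λ.λ.1)) ((λ.λ.1) (λ.λ.1))
  [3] (λ.λ.1) ((λ.λ.1) (λ.λ.1))
  [4] λ.(λ.λ.1) (λ.λ.1)
  [5] λ.λ.λ.λ.1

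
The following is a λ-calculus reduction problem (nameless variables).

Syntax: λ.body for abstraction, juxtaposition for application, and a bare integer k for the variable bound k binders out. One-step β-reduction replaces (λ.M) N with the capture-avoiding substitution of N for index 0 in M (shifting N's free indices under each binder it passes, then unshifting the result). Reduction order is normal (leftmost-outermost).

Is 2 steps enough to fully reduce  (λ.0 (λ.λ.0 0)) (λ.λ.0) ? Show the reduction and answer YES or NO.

Answer: YES — reaches normal form λ.0 in 2 ≤ 2 steps

Derivation:
  start: (λ.0 (λ.λ.0 0)) (λ.λ.0)
  [1] (λ.λ.0) (λ.λ.0 0)
  [2] λ.0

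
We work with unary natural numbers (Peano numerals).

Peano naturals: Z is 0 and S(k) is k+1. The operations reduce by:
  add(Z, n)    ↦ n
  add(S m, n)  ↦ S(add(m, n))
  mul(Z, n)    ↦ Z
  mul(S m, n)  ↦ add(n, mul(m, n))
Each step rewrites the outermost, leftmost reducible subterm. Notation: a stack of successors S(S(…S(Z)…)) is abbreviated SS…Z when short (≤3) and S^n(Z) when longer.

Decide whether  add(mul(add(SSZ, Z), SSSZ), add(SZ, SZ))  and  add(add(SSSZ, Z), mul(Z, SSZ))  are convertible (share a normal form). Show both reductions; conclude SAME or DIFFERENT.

Answer: DIFFERENT — A ⇓ S^8(Z), B ⇓ SSSZ

Working:
Term A:
  start: add(mul(add(SSZ, Z), SSSZ), add(SZ, SZ))
  [1] add(mul(S(add(SZ, Z)), SSSZ), add(SZ, SZ))
  [2] add(add(SSSZ, mul(add(SZ, Z), SSSZ)), add(SZ, SZ))
  [3] add(S(add(SSZ, mul(add(SZ, Z), SSSZ))), add(SZ, SZ))
  [4] S(add(add(SSZ, mul(add(SZ, Z), SSSZ)), add(SZ, SZ)))
  [5] S(add(S(add(SZ, mul(add(SZ, Z), SSSZ))), add(SZ, SZ)))
  [6] S(S(add(add(SZ, mul(add(SZ, Z), SSSZ)), add(SZ, SZ))))
  [7] S(S(add(S(add(Z, mul(add(SZ, Z), SSSZ))), add(SZ, SZ))))
  [8] S(S(S(add(add(Z, mul(add(SZ, Z), SSSZ)), add(SZ, SZ)))))
  [9] S(S(S(add(mul(add(SZ, Z), SSSZ), add(SZ, SZ)))))
  [10] S(S(S(add(mul(S(add(Z, Z)), SSSZ), add(SZ, SZ)))))
  [11] S(S(S(add(add(SSSZ, mul(add(Z, Z), SSSZ)), add(SZ, SZ)))))
  [12] S(S(S(add(S(add(SSZ, mul(add(Z, Z), SSSZ))), add(SZ, SZ)))))
  [13] S(S(S(S(add(add(SSZ, mul(add(Z, Z), SSSZ)), add(SZ, SZ))))))
  [14] S(S(S(S(add(S(add(SZ, mul(add(Z, Z), SSSZ))), add(SZ, SZ))))))
  [15] S(S(S(S(S(add(add(SZ, mul(add(Z, Z), SSSZ)), add(SZ, SZ)))))))
  [16] S(S(S(S(S(add(S(add(Z, mul(add(Z, Z), SSSZ))), add(SZ, SZ)))))))
  [17] S(S(S(S(S(S(add(add(Z, mul(add(Z, Z), SSSZ)), add(SZ, SZ))))))))
  [18] S(S(S(S(S(S(add(mul(add(Z, Z), SSSZ), add(SZ, SZ))))))))
  [19] S(S(S(S(S(S(add(mul(Z, SSSZ), add(SZ, SZ))))))))
  [20] S(S(S(S(S(S(add(Z, add(SZ, SZ))))))))
  [21] S(S(S(S(S(S(add(SZ, SZ)))))))
  [22] S(S(S(S(S(S(S(add(Z, SZ))))))))
  [23] S^8(Z)

Term B:
  start: add(add(SSSZ, Z), mul(Z, SSZ))
  [1] add(S(add(SSZ, Z)), mul(Z, SSZ))
  [2] S(add(add(SSZ, Z), mul(Z, SSZ)))
  [3] S(add(S(add(SZ, Z)), mul(Z, SSZ)))
  [4] S(S(add(add(SZ, Z), mul(Z, SSZ))))
  [5] S(S(add(S(add(Z, Z)), mul(Z, SSZ))))
  [6] S(S(S(add(add(Z, Z), mul(Z, SSZ)))))
  [7] S(S(S(add(Z, mul(Z, SSZ)))))
  [8] S(S(S(mul(Z, SSZ))))
  [9] SSSZ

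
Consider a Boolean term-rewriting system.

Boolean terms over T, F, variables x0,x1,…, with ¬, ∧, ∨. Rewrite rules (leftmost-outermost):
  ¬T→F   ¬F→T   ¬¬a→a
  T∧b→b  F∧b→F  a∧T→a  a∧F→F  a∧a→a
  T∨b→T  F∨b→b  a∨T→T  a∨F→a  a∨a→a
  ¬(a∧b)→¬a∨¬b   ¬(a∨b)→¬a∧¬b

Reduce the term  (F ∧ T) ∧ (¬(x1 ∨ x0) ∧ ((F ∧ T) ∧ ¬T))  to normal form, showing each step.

  start: (F ∧ T) ∧ (¬(x1 ∨ x0) ∧ ((F ∧ T) ∧ ¬T))
  →1  F ∧ (¬(x1 ∨ x0) ∧ ((F ∧ T) ∧ ¬T))
  →2  F

Answer: normal form = F  (in 2 steps)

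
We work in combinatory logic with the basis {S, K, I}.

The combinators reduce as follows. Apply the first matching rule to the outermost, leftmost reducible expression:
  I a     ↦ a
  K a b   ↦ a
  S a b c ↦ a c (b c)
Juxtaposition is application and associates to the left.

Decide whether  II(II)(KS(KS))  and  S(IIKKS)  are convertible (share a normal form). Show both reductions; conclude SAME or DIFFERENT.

Term A:
  start: II(II)(KS(KS))
  →1  I(II)(KS(KS))
  →2  II(KS(KS))
  →3  I(KS(KS))
  →4  KS(KS)
  →5  S

Term B:
  start: S(IIKKS)
  →1  S(IKKS)
  →2  S(KKS)
  →3  SK

Answer: DIFFERENT — A ⇓ S, B ⇓ SK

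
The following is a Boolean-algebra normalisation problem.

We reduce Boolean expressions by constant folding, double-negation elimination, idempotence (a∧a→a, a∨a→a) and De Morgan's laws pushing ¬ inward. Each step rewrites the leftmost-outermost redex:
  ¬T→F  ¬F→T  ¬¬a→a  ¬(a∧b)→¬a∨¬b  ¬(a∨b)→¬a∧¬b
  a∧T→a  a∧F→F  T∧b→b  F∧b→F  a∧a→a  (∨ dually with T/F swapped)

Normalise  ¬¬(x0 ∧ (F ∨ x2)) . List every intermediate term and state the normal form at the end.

Answer: normal form = x0 ∧ x2  (in 2 steps)

Reduction:
  start: ¬¬(x0 ∧ (F ∨ x2))
  step 1: x0 ∧ (F ∨ x2)
  step 2: x0 ∧ x2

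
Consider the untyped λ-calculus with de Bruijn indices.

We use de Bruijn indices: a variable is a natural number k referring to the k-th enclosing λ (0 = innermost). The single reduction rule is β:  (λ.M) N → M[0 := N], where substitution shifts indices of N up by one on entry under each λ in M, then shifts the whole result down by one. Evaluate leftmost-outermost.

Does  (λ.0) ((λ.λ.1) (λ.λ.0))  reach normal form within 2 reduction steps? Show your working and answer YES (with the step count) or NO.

  start: (λ.0) ((λ.λ.1) (λ.λ.0))
  →1  (λ.λ.1) (λ.λ.0)
  →2  λ.λ.λ.0

Answer: YES — reaches normal form λ.λ.λ.0 in 2 ≤ 2 steps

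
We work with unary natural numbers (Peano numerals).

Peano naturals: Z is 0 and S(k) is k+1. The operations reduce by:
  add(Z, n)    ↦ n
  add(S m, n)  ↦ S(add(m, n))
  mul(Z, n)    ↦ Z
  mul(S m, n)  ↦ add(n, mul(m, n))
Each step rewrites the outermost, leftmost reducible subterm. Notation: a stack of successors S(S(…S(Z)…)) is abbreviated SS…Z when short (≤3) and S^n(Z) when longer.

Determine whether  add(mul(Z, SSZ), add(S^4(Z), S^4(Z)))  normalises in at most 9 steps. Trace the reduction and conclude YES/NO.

  start: add(mul(Z, SSZ), add(S^4(Z), S^4(Z)))
  [1] add(Z, add(S^4(Z), S^4(Z)))
  [2] add(S^4(Z), S^4(Z))
  [3] S(add(SSSZ, S^4(Z)))
  [4] S(S(add(SSZ, S^4(Z))))
  [5] S(S(S(add(SZ, S^4(Z)))))
  [6] S(S(S(S(add(Z, S^4(Z))))))
  [7] S^8(Z)

Answer: YES — reaches normal form S^8(Z) in 7 ≤ 9 steps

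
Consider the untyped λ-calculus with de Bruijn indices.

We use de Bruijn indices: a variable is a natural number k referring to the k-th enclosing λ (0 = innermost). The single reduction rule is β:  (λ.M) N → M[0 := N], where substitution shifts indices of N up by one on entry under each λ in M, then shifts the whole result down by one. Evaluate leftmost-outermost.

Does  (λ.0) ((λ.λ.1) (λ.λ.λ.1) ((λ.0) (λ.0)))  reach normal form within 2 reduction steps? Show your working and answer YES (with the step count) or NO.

Answer: NO — after 2 steps the term is (λ.λ.λ.λ.1) ((λ.0) (λ.0)), not yet normal

Derivation:
  start: (λ.0) ((λ.λ.1) (λ.λ.λ.1) ((λ.0) (λ.0)))
  →1  (λ.λ.1) (λ.λ.λ.1) ((λ.0) (λ.0))
  →2  (λ.λ.λ.λ.1) ((λ.0) (λ.0))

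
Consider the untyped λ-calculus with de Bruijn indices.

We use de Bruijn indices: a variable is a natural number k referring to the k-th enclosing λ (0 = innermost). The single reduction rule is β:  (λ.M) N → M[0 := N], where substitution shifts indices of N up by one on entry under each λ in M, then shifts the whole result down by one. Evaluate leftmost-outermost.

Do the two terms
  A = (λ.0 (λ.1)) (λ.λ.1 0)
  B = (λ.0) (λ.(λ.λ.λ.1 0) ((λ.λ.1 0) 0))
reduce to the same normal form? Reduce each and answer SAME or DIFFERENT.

Answer: SAME — A ⇓ λ.λ.λ.1 0, B ⇓ λ.λ.λ.1 0

Derivation:
Term A:
  start: (λ.0 (λ.1)) (λ.λ.1 0)
  →1  (λ.λ.1 0) (λ.λ.λ.1 0)
  →2  λ.(λ.λ.λ.1 0) 0
  →3  λ.λ.λ.1 0

Term B:
  start: (λ.0) (λ.(λ.λ.λ.1 0) ((λ.λ.1 0) 0))
  →1  λ.(λ.λ.λ.1 0) ((λ.λ.1 0) 0)
  →2  λ.λ.λ.1 0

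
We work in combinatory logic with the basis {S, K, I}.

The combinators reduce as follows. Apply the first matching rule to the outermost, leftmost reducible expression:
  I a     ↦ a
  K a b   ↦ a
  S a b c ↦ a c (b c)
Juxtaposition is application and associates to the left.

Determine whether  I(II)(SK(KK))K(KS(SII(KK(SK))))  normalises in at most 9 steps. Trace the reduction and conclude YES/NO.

  start: I(II)(SK(KK))K(KS(SII(KK(SK))))
  step 1: II(SK(KK))K(KS(SII(KK(SK))))
  step 2: I(SK(KK))K(KS(SII(KK(SK))))
  step 3: SK(KK)K(KS(SII(KK(SK))))
  step 4: KK(KKK)(KS(SII(KK(SK))))
  step 5: K(KS(SII(KK(SK))))
  step 6: KS

Answer: YES — reaches normal form KS in 6 ≤ 9 steps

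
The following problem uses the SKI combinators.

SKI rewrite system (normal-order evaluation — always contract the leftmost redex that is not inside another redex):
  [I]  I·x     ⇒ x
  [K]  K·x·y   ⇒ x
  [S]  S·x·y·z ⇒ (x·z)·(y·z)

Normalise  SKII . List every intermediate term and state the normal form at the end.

  start: SKII
  →1  KI(II)
  →2  I

Answer: normal form = I  (in 2 steps)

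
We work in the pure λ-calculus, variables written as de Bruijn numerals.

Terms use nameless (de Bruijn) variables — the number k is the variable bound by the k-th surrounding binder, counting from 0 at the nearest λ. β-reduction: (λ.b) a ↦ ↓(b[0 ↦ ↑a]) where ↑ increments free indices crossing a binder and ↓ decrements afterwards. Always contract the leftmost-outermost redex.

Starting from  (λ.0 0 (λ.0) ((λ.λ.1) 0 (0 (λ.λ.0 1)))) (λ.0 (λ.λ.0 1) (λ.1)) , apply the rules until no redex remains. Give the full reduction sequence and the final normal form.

  start: (λ.0 0 (λ.0) ((λ.λ.1) 0 (0 (λ.λ.0 1)))) (λ.0 (λ.λ.0 1) (λ.1))
  step 1: (λ.0 (λ.λ.0 1) (λ.1)) (λ.0 (λ.λ.0 1) (λ.1)) (λ.0) ((λ.λ.1) (λ.0 (λ.λ.0 1) (λ.1)) ((λ.0 (λ.λ.0 1) (λ.1)) (λ.λ.0 1)))
  step 2: (λ.0 (λ.λ.0 1) (λ.1)) (λ.λ.0 1) (λ.λ.0 (λ.λ.0 1) (λ.1)) (λ.0) ((λ.λ.1) (λ.0 (λ.λ.0 1) (λ.1)) ((λ.0 (λ.λ.0 1) (λ.1)) (λ.λ.0 1)))
  step 3: (λ.λ.0 1) (λ.λ.0 1) (λ.λ.λ.0 1) (λ.λ.0 (λ.λ.0 1) (λ.1)) (λ.0) ((λ.λ.1) (λ.0 (λ.λ.0 1) (λ.1)) ((λ.0 (λ.λ.0 1) (λ.1)) (λ.λ.0 1)))
  step 4: (λ.0 (λ.λ.0 1)) (λ.λ.λ.0 1) (λ.λ.0 (λ.λ.0 1) (λ.1)) (λ.0) ((λ.λ.1) (λ.0 (λ.λ.0 1) (λ.1)) ((λ.0 (λ.λ.0 1) (λ.1)) (λ.λ.0 1)))
  step 5: (λ.λ.λ.0 1) (λ.λ.0 1) (λ.λ.0 (λ.λ.0 1) (λ.1)) (λ.0) ((λ.λ.1) (λ.0 (λ.λ.0 1) (λ.1)) ((λ.0 (λ.λ.0 1) (λ.1)) (λ.λ.0 1)))
  step 6: (λ.λ.0 1) (λ.λ.0 (λ.λ.0 1) (λ.1)) (λ.0) ((λ.λ.1) (λ.0 (λ.λ.0 1) (λ.1)) ((λ.0 (λ.λ.0 1) (λ.1)) (λ.λ.0 1)))
  step 7: (λ.0 (λ.λ.0 (λ.λ.0 1) (λ.1))) (λ.0) ((λ.λ.1) (λ.0 (λ.λ.0 1) (λ.1)) ((λ.0 (λ.λ.0 1) (λ.1)) (λ.λ.0 1)))
  step 8: (λ.0) (λ.λ.0 (λ.λ.0 1) (λ.1)) ((λ.λ.1) (λ.0 (λ.λ.0 1) (λ.1)) ((λ.0 (λ.λ.0 1) (λ.1)) (λ.λ.0 1)))
  step 9: (λ.λ.0 (λ.λ.0 1) (λ.1)) ((λ.λ.1) (λ.0 (λ.λ.0 1) (λ.1)) ((λ.0 (λ.λ.0 1) (λ.1)) (λ.λ.0 1)))
  step 10: λ.0 (λ.λ.0 1) (λ.1)

Answer: normal form = λ.0 (λ.λ.0 1) (λ.1)  (in 10 steps)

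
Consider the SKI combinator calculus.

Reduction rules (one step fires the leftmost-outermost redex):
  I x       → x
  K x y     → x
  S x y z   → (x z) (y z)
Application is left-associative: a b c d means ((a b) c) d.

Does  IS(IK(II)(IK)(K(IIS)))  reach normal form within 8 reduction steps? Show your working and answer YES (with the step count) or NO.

Answer: YES — reaches normal form S(KS) in 7 ≤ 8 steps

Reduction:
  start: IS(IK(II)(IK)(K(IIS)))
  →1  S(IK(II)(IK)(K(IIS)))
  →2  S(K(II)(IK)(K(IIS)))
  →3  S(II(K(IIS)))
  →4  S(I(K(IIS)))
  →5  S(K(IIS))
  →6  S(K(IS))
  →7  S(KS)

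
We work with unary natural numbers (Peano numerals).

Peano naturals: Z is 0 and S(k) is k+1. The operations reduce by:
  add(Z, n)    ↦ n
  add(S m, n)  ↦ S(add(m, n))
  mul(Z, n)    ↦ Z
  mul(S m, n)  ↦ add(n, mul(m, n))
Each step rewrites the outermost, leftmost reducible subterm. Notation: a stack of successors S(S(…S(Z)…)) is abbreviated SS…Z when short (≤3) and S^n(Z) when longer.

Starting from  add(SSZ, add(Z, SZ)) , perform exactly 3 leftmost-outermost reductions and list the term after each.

Answer: after 3 steps: S(S(add(Z, SZ)))

Reduction:
  start: add(SSZ, add(Z, SZ))
  [1] S(add(SZ, add(Z, SZ)))
  [2] S(S(add(Z, add(Z, SZ))))
  [3] S(S(add(Z, SZ)))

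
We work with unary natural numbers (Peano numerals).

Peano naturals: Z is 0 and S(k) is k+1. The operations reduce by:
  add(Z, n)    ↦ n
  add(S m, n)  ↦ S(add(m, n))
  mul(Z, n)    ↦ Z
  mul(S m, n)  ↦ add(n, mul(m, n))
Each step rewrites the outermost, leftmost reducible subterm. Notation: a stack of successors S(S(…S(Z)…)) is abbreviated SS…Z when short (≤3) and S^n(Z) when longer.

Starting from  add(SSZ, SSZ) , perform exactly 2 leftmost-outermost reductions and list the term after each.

  start: add(SSZ, SSZ)
  step 1: S(add(SZ, SSZ))
  step 2: S(S(add(Z, SSZ)))

Answer: after 2 steps: S(S(add(Z, SSZ)))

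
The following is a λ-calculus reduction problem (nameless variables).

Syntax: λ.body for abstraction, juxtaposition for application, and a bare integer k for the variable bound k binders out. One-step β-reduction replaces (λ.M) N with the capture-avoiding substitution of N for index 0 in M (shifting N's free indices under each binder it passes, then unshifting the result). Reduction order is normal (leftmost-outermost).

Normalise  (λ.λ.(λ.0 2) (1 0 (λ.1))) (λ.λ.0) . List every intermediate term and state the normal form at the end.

Answer: normal form = λ.0  (in 5 steps)

Derivation:
  start: (λ.λ.(λ.0 2) (1 0 (λ.1))) (λ.λ.0)
  [1] λ.(λ.0 (λ.λ.0)) ((λ.λ.0) 0 (λ.1))
  [2] λ.(λ.λ.0) 0 (λ.1) (λ.λ.0)
  [3] λ.(λ.0) (λ.1) (λ.λ.0)
  [4] λ.(λ.1) (λ.λ.0)
  [5] λ.0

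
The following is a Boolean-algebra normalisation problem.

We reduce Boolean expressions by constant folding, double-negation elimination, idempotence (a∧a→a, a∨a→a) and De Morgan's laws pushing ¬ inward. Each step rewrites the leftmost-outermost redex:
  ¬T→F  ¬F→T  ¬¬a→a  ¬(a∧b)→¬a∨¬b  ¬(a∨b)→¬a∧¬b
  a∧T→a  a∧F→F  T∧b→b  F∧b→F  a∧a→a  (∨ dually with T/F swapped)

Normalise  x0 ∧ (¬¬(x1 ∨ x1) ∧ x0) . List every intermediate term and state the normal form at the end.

Answer: normal form = x0 ∧ (x1 ∧ x0)  (in 2 steps)

Derivation:
  start: x0 ∧ (¬¬(x1 ∨ x1) ∧ x0)
  step 1: x0 ∧ ((x1 ∨ x1) ∧ x0)
  step 2: x0 ∧ (x1 ∧ x0)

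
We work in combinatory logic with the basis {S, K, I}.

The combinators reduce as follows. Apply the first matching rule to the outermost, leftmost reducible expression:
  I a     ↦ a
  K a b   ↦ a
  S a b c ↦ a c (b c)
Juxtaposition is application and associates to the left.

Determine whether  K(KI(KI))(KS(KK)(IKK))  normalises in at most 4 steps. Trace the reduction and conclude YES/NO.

  start: K(KI(KI))(KS(KK)(IKK))
  [1] KI(KI)
  [2] I

Answer: YES — reaches normal form I in 2 ≤ 4 steps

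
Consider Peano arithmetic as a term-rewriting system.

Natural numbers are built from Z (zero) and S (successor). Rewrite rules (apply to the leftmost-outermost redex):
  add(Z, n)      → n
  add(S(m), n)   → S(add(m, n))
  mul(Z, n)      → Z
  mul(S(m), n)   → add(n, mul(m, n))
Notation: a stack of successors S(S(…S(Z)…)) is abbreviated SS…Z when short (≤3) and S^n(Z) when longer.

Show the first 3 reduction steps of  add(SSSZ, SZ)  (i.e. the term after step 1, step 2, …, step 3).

Answer: after 3 steps: S(S(S(add(Z, SZ))))

Working:
  start: add(SSSZ, SZ)
  step 1: S(add(SSZ, SZ))
  step 2: S(S(add(SZ, SZ)))
  step 3: S(S(S(add(Z, SZ))))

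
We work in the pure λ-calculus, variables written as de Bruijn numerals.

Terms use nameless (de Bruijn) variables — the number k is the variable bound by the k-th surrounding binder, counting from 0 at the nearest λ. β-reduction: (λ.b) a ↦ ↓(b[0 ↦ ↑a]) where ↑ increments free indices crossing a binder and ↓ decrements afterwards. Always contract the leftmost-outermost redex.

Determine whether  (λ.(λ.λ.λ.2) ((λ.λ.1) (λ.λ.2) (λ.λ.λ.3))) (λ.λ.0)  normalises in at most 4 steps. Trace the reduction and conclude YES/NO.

Answer: YES — reaches normal form λ.λ.λ.λ.λ.λ.0 in 4 ≤ 4 steps

Derivation:
  start: (λ.(λ.λ.λ.2) ((λ.λ.1) (λ.λ.2) (λ.λ.λ.3))) (λ.λ.0)
  step 1: (λ.λ.λ.2) ((λ.λ.1) (λ.λ.λ.λ.0) (λ.λ.λ.λ.λ.0))
  step 2: λ.λ.(λ.λ.1) (λ.λ.λ.λ.0) (λ.λ.λ.λ.λ.0)
  step 3: λ.λ.(λ.λ.λ.λ.λ.0) (λ.λ.λ.λ.λ.0)
  step 4: λ.λ.λ.λ.λ.λ.0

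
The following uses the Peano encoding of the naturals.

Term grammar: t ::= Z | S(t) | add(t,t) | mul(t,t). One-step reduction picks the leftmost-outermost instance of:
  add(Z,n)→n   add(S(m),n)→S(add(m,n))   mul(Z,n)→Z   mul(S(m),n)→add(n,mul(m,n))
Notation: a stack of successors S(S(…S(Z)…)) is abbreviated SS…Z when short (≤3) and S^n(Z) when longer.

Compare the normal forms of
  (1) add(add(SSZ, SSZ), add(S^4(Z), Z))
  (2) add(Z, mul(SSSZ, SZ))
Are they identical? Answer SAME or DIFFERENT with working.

Term A:
  start: add(add(SSZ, SSZ), add(S^4(Z), Z))
  step 1: add(S(add(SZ, SSZ)), add(S^4(Z), Z))
  step 2: S(add(add(SZ, SSZ), add(S^4(Z), Z)))
  step 3: S(add(S(add(Z, SSZ)), add(S^4(Z), Z)))
  step 4: S(S(add(add(Z, SSZ), add(S^4(Z), Z))))
  step 5: S(S(add(SSZ, add(S^4(Z), Z))))
  step 6: S(S(S(add(SZ, add(S^4(Z), Z)))))
  step 7: S(S(S(S(add(Z, add(S^4(Z), Z))))))
  step 8: S(S(S(S(add(S^4(Z), Z)))))
  step 9: S(S(S(S(S(add(SSSZ, Z))))))
  step 10: S(S(S(S(S(S(add(SSZ, Z)))))))
  step 11: S(S(S(S(S(S(S(add(SZ, Z))))))))
  step 12: S(S(S(S(S(S(S(S(add(Z, Z)))))))))
  step 13: S^8(Z)

Term B:
  start: add(Z, mul(SSSZ, SZ))
  step 1: mul(SSSZ, SZ)
  step 2: add(SZ, mul(SSZ, SZ))
  step 3: S(add(Z, mul(SSZ, SZ)))
  step 4: S(mul(SSZ, SZ))
  step 5: S(add(SZ, mul(SZ, SZ)))
  step 6: S(S(add(Z, mul(SZ, SZ))))
  step 7: S(S(mul(SZ, SZ)))
  step 8: S(S(add(SZ, mul(Z, SZ))))
  step 9: S(S(S(add(Z, mul(Z, SZ)))))
  step 10: S(S(S(mul(Z, SZ))))
  step 11: SSSZ

Answer: DIFFERENT — A ⇓ S^8(Z), B ⇓ SSSZ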